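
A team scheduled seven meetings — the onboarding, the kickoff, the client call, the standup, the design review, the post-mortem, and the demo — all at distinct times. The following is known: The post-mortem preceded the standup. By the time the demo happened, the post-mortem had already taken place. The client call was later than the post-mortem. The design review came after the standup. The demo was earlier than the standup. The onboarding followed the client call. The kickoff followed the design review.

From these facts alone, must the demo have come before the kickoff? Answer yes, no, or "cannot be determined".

yes

Chain the constraints: the demo → the standup → the design review → the kickoff. Each link is directly stated, so the demo comes before the kickoff.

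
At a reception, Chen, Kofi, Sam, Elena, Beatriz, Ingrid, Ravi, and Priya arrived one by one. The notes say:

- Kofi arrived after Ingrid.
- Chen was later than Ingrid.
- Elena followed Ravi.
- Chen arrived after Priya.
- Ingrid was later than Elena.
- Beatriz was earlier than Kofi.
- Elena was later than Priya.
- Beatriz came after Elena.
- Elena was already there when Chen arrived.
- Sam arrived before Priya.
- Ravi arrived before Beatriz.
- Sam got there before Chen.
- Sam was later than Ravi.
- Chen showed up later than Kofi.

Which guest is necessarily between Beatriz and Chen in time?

Tracing the constraints gives Beatriz → Kofi → Chen, so Kofi sits after Beatriz and before Chen.
No other guest is forced both after Beatriz and before Chen.

Kofi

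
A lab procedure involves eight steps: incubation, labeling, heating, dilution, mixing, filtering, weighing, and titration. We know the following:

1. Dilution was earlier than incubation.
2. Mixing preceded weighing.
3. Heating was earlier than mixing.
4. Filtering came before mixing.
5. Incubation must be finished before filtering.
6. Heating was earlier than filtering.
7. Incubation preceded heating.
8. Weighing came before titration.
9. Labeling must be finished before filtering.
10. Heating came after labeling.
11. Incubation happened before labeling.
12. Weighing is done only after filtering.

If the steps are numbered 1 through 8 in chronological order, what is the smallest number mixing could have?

Dilution, filtering, heating, incubation, and labeling must all come before mixing — 5 forced predecessors.
Nothing else is forced ahead of mixing, so its earliest slot is position 5 + 1 = 6.

6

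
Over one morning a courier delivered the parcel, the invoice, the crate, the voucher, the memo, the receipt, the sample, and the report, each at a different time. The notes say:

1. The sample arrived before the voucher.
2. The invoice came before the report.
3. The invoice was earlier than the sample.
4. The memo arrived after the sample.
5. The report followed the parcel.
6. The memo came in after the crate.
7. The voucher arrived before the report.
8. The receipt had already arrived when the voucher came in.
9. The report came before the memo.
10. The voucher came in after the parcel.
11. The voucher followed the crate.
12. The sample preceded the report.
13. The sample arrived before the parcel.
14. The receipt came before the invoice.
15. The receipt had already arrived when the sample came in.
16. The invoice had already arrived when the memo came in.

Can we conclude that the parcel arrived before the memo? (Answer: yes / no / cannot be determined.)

Chain the constraints: the parcel → the report → the memo. Each link is directly stated, so the parcel comes before the memo.

yes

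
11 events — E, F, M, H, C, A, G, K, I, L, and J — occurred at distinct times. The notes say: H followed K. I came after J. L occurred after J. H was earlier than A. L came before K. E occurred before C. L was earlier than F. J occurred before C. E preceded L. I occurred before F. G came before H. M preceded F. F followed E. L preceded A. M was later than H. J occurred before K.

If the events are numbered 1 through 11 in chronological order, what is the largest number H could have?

8

H must come before A, F, and M — 3 events forced after it.
Everything else can be placed before H in some valid order, so H can sit as late as position 11 − 3 = 8.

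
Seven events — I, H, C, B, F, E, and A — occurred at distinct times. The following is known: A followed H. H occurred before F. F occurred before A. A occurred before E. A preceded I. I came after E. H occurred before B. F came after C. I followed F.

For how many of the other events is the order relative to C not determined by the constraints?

2

Forced after C: A, E, F, and I.
That leaves B and H with no forced order relative to C — 2.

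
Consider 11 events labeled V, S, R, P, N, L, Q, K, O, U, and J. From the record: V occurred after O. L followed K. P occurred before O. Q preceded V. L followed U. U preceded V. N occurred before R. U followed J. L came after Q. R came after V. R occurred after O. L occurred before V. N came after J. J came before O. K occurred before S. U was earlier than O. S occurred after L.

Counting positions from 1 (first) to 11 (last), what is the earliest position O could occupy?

J, P, and U must all come before O — 3 forced predecessors.
Nothing else is forced ahead of O, so its earliest slot is position 3 + 1 = 4.

4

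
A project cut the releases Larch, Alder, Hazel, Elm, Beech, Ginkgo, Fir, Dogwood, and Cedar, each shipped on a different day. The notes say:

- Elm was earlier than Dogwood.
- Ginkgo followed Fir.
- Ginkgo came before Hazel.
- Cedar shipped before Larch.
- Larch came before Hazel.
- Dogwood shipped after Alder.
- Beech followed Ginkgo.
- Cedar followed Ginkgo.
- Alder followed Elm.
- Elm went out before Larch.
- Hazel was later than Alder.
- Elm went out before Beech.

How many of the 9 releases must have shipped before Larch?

4

Directly stated before Larch: Cedar and Elm.
Fir reaches Larch via Fir → Ginkgo → Cedar → Larch.
Ginkgo reaches Larch via Ginkgo → Cedar → Larch.
No chain forces Alder (or any of the others) ahead of Larch.
That's Cedar, Elm, Fir, and Ginkgo — 4 in all.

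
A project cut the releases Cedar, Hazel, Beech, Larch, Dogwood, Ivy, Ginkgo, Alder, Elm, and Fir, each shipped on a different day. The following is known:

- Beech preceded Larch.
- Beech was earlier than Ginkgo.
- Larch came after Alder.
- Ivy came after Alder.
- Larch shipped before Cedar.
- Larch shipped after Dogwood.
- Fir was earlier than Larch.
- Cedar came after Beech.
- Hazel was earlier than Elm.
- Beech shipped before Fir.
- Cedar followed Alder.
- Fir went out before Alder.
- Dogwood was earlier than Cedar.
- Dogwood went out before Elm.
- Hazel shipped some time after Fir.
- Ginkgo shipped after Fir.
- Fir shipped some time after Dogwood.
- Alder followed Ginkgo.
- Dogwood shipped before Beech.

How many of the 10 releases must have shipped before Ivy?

5

Directly stated before Ivy: Alder.
Beech reaches Ivy via Beech → Ginkgo → Alder → Ivy.
Dogwood reaches Ivy via Dogwood → Fir → Alder → Ivy.
Fir reaches Ivy via Fir → Alder → Ivy.
Likewise Ginkgo reaches Ivy by chaining the stated constraints.
No chain forces Larch (or any of the others) ahead of Ivy.
That's Alder, Beech, Dogwood, Fir, and Ginkgo — 5 in all.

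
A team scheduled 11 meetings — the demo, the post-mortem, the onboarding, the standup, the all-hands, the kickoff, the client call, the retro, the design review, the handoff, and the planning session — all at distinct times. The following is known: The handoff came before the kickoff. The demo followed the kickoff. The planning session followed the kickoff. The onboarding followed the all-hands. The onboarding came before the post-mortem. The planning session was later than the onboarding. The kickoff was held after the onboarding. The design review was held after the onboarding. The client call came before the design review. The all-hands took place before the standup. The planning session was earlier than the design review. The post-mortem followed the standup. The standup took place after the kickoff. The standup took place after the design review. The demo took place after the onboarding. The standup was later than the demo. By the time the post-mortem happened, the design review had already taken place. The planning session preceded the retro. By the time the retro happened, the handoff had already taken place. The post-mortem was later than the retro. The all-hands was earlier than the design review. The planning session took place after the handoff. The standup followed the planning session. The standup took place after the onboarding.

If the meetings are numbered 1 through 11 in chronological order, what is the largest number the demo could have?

The demo must come before the post-mortem and the standup — 2 meetings forced after it.
Everything else can be placed before the demo in some valid order, so the demo can sit as late as position 11 − 2 = 9.

9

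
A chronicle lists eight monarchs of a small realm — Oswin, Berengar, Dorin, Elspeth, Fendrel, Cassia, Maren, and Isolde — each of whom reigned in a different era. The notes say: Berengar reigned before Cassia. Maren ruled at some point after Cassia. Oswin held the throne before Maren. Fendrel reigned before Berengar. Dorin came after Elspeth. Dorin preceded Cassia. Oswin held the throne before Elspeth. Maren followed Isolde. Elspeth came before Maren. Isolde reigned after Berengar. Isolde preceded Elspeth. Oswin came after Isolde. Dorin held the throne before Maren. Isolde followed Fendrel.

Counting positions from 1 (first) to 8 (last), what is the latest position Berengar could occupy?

2

Berengar must come before Cassia, Dorin, Elspeth, Isolde, Maren, and Oswin — 6 rulers forced after them.
Everything else can be placed before Berengar in some valid order, so Berengar can sit as late as position 8 − 6 = 2.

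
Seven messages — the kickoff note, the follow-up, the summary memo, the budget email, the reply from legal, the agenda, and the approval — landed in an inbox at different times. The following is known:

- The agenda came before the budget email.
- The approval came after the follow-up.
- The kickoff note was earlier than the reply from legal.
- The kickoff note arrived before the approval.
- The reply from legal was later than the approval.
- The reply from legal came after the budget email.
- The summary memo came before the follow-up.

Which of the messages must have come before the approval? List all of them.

the follow-up, the kickoff note, the summary memo

Directly stated before the approval: the follow-up and the kickoff note.
The summary memo reaches the approval via the summary memo → the follow-up → the approval.
No chain forces the reply from legal (or any of the others) ahead of the approval.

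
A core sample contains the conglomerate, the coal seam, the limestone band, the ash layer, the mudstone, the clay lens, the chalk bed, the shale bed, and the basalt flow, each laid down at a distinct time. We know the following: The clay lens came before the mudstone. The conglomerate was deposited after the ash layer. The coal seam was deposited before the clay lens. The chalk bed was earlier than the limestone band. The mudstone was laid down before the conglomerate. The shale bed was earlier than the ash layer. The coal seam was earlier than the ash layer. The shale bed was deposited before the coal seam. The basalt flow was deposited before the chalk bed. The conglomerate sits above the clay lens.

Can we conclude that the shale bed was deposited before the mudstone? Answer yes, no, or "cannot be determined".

yes

Chain the constraints: the shale bed → the coal seam → the clay lens → the mudstone. Each link is directly stated, so the shale bed comes before the mudstone.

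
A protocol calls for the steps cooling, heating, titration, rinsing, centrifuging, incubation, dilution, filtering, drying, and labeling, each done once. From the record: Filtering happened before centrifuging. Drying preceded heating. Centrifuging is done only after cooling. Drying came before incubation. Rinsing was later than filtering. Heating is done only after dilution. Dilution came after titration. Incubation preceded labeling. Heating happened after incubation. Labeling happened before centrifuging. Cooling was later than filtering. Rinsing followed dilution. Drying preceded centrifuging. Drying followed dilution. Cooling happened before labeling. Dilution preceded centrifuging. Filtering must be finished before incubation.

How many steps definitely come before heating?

5

Directly stated before heating: dilution, drying, and incubation.
Filtering reaches heating via filtering → incubation → heating.
Titration reaches heating via titration → dilution → heating.
No chain forces centrifuging (or any of the others) ahead of heating.
That's dilution, drying, filtering, incubation, and titration — 5 in all.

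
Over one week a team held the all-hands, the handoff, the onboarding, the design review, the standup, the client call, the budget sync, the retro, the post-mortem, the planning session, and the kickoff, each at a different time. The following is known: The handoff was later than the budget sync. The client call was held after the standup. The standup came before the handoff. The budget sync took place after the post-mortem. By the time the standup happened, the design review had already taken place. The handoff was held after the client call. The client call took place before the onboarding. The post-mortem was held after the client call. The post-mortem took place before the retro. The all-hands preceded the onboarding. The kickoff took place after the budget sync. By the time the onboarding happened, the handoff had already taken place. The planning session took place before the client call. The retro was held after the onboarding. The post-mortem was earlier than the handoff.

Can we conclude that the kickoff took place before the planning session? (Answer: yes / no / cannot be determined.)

no

Tracing the constraints gives the planning session → the client call → the post-mortem → the budget sync → the kickoff, so the planning session must come before the kickoff.
That means the kickoff cannot be before the planning session.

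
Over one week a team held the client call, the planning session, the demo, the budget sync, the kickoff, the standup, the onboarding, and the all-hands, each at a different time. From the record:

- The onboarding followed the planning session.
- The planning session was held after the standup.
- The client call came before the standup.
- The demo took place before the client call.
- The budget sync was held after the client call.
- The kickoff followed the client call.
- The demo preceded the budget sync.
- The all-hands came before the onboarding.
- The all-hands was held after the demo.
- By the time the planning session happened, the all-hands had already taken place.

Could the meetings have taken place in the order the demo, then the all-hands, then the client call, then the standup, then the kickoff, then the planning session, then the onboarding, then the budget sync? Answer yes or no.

Check each stated constraint against the proposed order — e.g. the client call is ahead of the budget sync; the demo is ahead of the budget sync. Every pair is in the required order; nothing is violated.

yes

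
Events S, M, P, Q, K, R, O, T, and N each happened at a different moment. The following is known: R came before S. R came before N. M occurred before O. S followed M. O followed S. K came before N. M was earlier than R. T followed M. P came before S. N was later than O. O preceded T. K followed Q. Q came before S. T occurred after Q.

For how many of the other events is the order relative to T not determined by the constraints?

2

Forced before T: M, O, P, Q, R, and S.
That leaves K and N with no forced order relative to T — 2.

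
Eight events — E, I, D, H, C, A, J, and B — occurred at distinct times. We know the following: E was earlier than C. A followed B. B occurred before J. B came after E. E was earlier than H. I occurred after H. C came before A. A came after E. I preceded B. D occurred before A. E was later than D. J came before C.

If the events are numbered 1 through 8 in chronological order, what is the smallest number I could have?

D, E, and H must all come before I — 3 forced predecessors.
Nothing else is forced ahead of I, so its earliest slot is position 3 + 1 = 4.

4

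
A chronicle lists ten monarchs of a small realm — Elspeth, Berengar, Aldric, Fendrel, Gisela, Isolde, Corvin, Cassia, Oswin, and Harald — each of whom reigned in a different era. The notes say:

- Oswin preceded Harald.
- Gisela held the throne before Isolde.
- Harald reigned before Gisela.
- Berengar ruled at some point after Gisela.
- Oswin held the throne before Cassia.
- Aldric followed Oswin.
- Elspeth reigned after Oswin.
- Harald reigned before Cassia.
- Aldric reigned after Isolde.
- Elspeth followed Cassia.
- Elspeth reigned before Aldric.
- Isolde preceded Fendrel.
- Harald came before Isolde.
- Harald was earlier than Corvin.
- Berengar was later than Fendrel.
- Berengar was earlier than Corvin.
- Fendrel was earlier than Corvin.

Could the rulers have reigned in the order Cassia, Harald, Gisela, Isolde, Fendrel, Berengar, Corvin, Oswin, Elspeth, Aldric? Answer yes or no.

The constraints require Oswin before Cassia, but in the proposed sequence Cassia appears ahead of Oswin. That one violation is enough.

no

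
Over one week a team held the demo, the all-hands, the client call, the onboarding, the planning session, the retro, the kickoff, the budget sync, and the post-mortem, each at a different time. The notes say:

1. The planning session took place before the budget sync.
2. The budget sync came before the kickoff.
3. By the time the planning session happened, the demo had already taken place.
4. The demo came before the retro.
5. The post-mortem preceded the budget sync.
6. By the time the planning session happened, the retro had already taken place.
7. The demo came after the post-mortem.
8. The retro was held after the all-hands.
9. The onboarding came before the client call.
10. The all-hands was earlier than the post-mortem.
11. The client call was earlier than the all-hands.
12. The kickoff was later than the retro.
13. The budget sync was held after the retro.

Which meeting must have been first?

the onboarding

The onboarding has a chain of constraints placing it before every other meeting, so the onboarding must be first.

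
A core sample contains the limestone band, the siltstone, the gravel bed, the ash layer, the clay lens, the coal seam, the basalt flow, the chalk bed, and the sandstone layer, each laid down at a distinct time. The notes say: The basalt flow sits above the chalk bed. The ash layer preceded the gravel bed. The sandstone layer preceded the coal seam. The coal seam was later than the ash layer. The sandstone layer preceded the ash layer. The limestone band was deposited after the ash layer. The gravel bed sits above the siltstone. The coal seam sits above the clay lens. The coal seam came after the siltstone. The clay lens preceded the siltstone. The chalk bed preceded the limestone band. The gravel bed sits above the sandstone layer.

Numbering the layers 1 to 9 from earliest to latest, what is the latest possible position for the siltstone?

7

The siltstone must come before the coal seam and the gravel bed — 2 layers forced after it.
Everything else can be placed before the siltstone in some valid order, so the siltstone can sit as late as position 9 − 2 = 7.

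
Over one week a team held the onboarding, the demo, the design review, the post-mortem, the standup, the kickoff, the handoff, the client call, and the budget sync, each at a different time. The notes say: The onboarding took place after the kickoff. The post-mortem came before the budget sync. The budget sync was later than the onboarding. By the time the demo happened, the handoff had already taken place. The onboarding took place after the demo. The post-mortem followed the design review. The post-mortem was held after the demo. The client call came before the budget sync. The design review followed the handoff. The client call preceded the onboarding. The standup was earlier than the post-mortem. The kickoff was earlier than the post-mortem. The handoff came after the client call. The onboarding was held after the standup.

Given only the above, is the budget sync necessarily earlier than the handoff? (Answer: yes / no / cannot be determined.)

Tracing the constraints gives the handoff → the design review → the post-mortem → the budget sync, so the handoff must come before the budget sync.
That means the budget sync cannot be before the handoff.

no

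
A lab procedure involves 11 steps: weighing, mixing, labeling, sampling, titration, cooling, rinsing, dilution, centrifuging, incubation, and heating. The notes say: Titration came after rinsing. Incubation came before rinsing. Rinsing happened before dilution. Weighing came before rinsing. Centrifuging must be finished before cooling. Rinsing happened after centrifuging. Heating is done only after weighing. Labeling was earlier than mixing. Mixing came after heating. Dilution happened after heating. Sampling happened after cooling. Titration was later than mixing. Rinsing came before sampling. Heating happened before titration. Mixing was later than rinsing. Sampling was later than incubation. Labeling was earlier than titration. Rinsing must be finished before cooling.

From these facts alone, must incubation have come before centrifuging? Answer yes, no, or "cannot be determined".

cannot be determined

No chain of stated constraints runs from incubation to centrifuging, and none runs from centrifuging to incubation either.
So the relative order of incubation and centrifuging is not fixed by the given facts.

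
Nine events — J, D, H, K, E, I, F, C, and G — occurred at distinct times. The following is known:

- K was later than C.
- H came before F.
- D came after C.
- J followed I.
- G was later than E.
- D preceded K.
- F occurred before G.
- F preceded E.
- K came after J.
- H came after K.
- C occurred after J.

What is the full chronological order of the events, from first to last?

I, J, C, D, K, H, F, E, G

The constraints fix every adjacent pair, so only one ordering works:
I → J → C → D → K → H → F → E → G.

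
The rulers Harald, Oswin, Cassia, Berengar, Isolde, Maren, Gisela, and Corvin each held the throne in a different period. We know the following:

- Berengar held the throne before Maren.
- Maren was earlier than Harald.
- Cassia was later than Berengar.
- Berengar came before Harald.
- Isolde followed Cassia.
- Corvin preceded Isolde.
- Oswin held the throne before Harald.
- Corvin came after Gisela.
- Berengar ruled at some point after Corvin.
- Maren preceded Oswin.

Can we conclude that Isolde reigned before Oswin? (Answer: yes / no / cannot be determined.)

No chain of stated constraints runs from Isolde to Oswin, and none runs from Oswin to Isolde either.
So the relative order of Isolde and Oswin is not fixed by the given facts.

cannot be determined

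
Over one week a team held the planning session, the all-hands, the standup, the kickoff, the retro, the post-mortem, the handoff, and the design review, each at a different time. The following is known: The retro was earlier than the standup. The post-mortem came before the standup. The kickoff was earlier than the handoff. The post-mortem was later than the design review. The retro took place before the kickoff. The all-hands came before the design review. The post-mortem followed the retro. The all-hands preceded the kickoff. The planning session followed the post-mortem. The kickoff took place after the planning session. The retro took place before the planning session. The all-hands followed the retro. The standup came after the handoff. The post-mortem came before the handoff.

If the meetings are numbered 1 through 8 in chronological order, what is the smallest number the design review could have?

3

The all-hands and the retro must both come before the design review — 2 forced predecessors.
Nothing else is forced ahead of the design review, so its earliest slot is position 2 + 1 = 3.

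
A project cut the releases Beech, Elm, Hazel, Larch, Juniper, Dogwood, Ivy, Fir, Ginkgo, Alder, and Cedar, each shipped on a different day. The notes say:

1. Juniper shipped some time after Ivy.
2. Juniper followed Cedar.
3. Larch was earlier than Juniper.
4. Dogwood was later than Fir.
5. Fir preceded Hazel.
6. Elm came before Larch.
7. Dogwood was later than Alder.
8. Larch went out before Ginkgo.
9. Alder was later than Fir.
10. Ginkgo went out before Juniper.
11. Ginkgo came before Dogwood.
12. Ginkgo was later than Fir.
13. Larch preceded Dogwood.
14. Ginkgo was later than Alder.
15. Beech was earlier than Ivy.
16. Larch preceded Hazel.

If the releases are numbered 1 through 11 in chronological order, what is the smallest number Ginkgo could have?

5

Alder, Elm, Fir, and Larch must all come before Ginkgo — 4 forced predecessors.
Nothing else is forced ahead of Ginkgo, so its earliest slot is position 4 + 1 = 5.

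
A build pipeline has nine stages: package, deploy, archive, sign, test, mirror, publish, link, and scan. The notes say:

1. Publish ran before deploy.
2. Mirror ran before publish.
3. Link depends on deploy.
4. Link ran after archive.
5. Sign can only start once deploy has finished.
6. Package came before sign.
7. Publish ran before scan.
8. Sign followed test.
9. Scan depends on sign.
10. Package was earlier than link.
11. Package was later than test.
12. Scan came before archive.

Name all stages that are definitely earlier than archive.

Directly stated before archive: scan.
Deploy reaches archive via deploy → sign → scan → archive.
Mirror reaches archive via mirror → publish → scan → archive.
Package reaches archive via package → sign → scan → archive.
Likewise publish, sign, and test each reach archive by chaining the stated constraints.

deploy, mirror, package, publish, scan, sign, test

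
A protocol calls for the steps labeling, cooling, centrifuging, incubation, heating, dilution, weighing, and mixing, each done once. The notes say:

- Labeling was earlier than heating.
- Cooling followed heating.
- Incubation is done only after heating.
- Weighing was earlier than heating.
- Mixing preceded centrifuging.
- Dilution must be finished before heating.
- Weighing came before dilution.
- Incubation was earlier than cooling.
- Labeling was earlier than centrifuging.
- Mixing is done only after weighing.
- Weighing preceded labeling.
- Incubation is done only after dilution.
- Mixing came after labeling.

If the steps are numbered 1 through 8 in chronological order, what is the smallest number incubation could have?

5

Dilution, heating, labeling, and weighing must all come before incubation — 4 forced predecessors.
Nothing else is forced ahead of incubation, so its earliest slot is position 4 + 1 = 5.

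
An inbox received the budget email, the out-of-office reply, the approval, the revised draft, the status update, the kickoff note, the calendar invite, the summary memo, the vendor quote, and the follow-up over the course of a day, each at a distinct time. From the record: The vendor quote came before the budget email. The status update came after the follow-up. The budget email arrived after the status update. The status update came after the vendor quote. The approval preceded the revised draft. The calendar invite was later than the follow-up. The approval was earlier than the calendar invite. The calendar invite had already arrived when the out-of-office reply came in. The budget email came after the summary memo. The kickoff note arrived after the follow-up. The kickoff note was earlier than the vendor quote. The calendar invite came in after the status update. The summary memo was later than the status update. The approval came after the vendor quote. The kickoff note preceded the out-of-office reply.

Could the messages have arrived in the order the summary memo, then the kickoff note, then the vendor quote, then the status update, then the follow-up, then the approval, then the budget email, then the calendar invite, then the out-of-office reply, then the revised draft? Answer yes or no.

The constraints require the status update before the summary memo, but in the proposed sequence the summary memo appears ahead of the status update. That one violation is enough.

no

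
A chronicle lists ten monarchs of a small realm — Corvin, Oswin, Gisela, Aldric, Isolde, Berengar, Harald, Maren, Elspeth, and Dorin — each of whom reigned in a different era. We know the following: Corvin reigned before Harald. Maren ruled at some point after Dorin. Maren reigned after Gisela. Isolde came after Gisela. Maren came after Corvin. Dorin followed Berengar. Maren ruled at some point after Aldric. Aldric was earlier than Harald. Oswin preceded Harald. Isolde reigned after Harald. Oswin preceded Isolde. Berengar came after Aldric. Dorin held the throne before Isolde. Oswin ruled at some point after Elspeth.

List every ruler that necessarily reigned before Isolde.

Aldric, Berengar, Corvin, Dorin, Elspeth, Gisela, Harald, Oswin

Directly stated before Isolde: Dorin, Gisela, Harald, and Oswin.
Aldric reaches Isolde via Aldric → Harald → Isolde.
Berengar reaches Isolde via Berengar → Dorin → Isolde.
Corvin reaches Isolde via Corvin → Harald → Isolde.
Likewise Elspeth reaches Isolde by chaining the stated constraints.
No chain forces Maren ahead of Isolde.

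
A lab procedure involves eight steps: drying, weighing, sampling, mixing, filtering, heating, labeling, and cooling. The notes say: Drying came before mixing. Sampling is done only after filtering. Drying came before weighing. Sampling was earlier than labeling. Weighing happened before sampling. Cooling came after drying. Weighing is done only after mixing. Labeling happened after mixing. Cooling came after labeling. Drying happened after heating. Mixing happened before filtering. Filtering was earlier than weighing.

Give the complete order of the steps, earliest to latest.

The constraints fix every adjacent pair, so only one ordering works:
heating → drying → mixing → filtering → weighing → sampling → labeling → cooling.

heating, drying, mixing, filtering, weighing, sampling, labeling, cooling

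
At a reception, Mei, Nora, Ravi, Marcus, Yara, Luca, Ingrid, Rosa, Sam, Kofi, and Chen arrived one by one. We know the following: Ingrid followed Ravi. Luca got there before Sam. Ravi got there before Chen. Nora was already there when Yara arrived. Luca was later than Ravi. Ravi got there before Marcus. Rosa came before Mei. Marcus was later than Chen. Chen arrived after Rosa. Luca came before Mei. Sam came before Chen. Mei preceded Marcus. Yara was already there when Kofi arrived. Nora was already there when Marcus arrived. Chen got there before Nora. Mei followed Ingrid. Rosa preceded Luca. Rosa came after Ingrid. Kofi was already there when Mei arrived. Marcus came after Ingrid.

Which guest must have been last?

Every other guest has a chain of constraints placing them before Marcus, so Marcus is last.

Marcus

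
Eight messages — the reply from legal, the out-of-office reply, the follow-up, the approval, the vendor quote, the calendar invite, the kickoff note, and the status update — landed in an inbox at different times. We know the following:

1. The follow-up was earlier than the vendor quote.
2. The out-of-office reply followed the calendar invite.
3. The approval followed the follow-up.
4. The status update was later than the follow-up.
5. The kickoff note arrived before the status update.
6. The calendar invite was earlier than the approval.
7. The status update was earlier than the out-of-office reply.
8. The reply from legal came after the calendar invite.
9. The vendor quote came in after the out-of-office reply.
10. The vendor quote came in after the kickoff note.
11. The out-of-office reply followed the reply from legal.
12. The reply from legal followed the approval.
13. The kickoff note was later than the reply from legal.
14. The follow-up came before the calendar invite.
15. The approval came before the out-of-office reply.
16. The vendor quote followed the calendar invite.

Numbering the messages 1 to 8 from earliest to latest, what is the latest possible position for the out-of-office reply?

The out-of-office reply must come before the vendor quote — 1 message forced after it.
Everything else can be placed before the out-of-office reply in some valid order, so the out-of-office reply can sit as late as position 8 − 1 = 7.

7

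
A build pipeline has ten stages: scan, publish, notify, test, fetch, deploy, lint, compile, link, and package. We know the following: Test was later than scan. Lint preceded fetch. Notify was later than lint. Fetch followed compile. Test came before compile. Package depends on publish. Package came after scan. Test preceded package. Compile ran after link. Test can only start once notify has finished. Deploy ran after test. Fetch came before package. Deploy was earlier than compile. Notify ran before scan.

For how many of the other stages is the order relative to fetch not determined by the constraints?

1

Forced before fetch: compile, deploy, link, lint, notify, scan, and test; forced after fetch: package.
That leaves publish with no forced order relative to fetch — 1.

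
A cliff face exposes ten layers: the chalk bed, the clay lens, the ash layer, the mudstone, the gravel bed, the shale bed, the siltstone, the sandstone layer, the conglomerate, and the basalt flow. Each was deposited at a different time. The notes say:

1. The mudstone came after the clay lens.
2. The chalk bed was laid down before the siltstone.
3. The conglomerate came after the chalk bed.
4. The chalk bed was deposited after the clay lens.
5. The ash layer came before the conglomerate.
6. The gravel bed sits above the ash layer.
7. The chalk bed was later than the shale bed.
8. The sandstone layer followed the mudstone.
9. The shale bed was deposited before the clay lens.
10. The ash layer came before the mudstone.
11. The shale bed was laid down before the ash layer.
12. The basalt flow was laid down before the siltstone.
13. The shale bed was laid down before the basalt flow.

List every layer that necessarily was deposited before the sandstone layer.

Directly stated before the sandstone layer: the mudstone.
The ash layer reaches the sandstone layer via the ash layer → the mudstone → the sandstone layer.
The clay lens reaches the sandstone layer via the clay lens → the mudstone → the sandstone layer.
The shale bed reaches the sandstone layer via the shale bed → the clay lens → the mudstone → the sandstone layer.
No chain forces the gravel bed (or any of the others) ahead of the sandstone layer.

the ash layer, the clay lens, the mudstone, the shale bed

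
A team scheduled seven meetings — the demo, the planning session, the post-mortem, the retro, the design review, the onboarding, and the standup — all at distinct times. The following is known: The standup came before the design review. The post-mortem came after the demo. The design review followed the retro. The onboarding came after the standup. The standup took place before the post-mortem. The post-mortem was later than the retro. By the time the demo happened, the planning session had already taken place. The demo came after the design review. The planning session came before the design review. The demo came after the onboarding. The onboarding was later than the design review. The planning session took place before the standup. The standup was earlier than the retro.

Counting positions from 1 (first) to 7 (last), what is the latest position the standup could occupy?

The standup must come before the demo, the design review, the onboarding, the post-mortem, and the retro — 5 meetings forced after it.
Everything else can be placed before the standup in some valid order, so the standup can sit as late as position 7 − 5 = 2.

2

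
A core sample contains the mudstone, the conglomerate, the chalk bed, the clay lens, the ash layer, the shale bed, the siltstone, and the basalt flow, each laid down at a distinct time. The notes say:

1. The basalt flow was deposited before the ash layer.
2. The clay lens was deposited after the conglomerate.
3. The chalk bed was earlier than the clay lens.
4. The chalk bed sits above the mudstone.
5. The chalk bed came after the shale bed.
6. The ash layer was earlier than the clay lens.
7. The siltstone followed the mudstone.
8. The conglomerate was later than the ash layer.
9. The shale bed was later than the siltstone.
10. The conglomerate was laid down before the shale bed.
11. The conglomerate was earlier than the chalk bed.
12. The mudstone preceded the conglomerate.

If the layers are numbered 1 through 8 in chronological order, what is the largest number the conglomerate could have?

5

The conglomerate must come before the chalk bed, the clay lens, and the shale bed — 3 layers forced after it.
Everything else can be placed before the conglomerate in some valid order, so the conglomerate can sit as late as position 8 − 3 = 5.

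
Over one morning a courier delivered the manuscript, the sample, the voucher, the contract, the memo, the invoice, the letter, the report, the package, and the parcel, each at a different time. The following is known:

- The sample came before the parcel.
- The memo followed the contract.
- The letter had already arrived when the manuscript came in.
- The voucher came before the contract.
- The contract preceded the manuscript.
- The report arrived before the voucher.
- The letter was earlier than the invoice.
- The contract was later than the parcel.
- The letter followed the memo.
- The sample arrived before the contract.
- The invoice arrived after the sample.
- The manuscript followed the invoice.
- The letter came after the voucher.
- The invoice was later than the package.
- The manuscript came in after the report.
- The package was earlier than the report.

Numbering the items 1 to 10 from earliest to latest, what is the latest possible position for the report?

The report must come before the contract, the invoice, the letter, the manuscript, the memo, and the voucher — 6 items forced after it.
Everything else can be placed before the report in some valid order, so the report can sit as late as position 10 − 6 = 4.

4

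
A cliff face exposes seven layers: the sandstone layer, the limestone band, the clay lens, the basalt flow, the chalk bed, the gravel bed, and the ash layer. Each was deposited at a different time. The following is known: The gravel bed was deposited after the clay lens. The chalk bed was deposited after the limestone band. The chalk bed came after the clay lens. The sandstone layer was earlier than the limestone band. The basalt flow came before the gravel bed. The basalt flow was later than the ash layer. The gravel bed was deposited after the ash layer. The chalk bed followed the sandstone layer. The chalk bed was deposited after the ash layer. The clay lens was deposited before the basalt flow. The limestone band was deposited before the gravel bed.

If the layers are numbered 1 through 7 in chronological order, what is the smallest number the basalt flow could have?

The ash layer and the clay lens must both come before the basalt flow — 2 forced predecessors.
Nothing else is forced ahead of the basalt flow, so its earliest slot is position 2 + 1 = 3.

3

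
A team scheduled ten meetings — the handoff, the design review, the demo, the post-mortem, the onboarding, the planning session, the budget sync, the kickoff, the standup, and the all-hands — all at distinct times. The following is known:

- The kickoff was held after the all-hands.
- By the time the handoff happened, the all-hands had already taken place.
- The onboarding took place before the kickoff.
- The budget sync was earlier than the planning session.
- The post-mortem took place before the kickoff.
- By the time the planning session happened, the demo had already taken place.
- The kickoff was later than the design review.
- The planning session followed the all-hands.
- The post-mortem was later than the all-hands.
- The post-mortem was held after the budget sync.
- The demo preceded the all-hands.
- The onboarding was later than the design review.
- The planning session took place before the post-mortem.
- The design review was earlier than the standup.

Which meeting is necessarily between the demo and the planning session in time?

Tracing the constraints gives the demo → the all-hands → the planning session, so the all-hands sits after the demo and before the planning session.
No other meeting is forced both after the demo and before the planning session.

the all-hands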